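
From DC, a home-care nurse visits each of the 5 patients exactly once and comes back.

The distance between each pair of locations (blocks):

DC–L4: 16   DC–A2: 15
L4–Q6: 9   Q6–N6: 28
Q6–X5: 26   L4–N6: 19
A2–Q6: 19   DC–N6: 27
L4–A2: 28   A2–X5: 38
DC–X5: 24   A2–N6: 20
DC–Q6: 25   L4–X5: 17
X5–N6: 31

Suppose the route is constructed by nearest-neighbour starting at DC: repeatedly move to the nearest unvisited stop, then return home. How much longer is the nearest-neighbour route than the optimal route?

DC: A2=15, L4=16, X5=24, Q6=25, N6=27 ⇒ A2
A2: Q6=19, N6=20, L4=28, X5=38 ⇒ Q6
Q6: L4=9, X5=26, N6=28 ⇒ L4
L4: X5=17, N6=19 ⇒ X5
X5: N6=31 ⇒ N6
NN route DC → A2 → Q6 → L4 → X5 → N6 → DC costs 118.
Optimal: DC → A2 → N6 → L4 → Q6 → X5 → DC costs 113 (by enumerating all 60 distinct tours).
Excess = 118 − 113 = 5.

The nearest-neighbour route is 5 blocks longer than optimal.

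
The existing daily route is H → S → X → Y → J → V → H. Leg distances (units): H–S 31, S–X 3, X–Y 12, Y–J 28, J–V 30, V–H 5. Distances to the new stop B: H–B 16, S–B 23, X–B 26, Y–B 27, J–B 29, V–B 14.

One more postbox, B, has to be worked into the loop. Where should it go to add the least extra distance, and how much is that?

Minimum extra distance: 8, inserting B between H and S.

Insertion cost between consecutive stops i–j is d(i,B) + d(B,j) − d(i,j):
  between H and S: 16 + 23 − 31 = 8
  between S and X: 23 + 26 − 3 = 46
  between X and Y: 26 + 27 − 12 = 41
  between Y and J: 27 + 29 − 28 = 28
  between J and V: 29 + 14 − 30 = 13
  between V and H: 14 + 16 − 5 = 25
Cheapest insertion is between H and S, adding 8.
New total = 109 + 8 = 117.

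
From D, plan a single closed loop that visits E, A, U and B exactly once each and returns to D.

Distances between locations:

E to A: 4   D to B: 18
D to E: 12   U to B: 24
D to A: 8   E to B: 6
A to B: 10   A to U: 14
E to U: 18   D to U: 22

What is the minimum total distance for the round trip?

There are 12 distinct closed tours to check (reversals are equivalent).
D - E - A - U - B - D: 12+4+14+24+18 = 72
D - E - A - B - U - D: 12+4+10+24+22 = 72
D - E - U - A - B - D: 12+18+14+10+18 = 72
D - E - U - B - A - D: 12+18+24+10+8 = 72
D - E - B - A - U - D: 12+6+10+14+22 = 64
D - E - B - U - A - D: 12+6+24+14+8 = 64
D - A - E - U - B - D: 8+4+18+24+18 = 72
D - A - E - B - U - D: 8+4+6+24+22 = 64
D - A - U - E - B - D: 8+14+18+6+18 = 64
D - A - B - E - U - D: 8+10+6+18+22 = 64
D - U - E - A - B - D: 22+18+4+10+18 = 72
D - U - A - E - B - D: 22+14+4+6+18 = 64
The minimum is 64.
One optimal route: D → E → B → A → U → D (or its reverse).

Shortest round trip = 64.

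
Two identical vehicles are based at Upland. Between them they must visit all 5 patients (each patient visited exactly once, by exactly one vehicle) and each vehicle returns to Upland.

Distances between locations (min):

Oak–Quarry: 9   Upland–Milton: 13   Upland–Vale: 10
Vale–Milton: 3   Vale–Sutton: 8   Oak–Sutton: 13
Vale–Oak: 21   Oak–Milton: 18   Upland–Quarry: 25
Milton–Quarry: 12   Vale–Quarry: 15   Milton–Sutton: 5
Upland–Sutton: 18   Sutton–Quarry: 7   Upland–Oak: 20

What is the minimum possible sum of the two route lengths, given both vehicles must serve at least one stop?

Check every non-empty split of the stops between the two vehicles; for each half take its own optimal tour:
  {Vale} + {Oak, Milton, Sutton, Quarry}: 20 + 54 = 74
  {Oak} + {Vale, Milton, Sutton, Quarry}: 40 + 50 = 90
  {Vale, Oak} + {Milton, Sutton, Quarry}: 51 + 50 = 101
  {Milton} + {Vale, Oak, Sutton, Quarry}: 26 + 54 = 80
  {Vale, Milton} + {Oak, Sutton, Quarry}: 26 + 54 = 80
  {Oak, Milton} + {Vale, Sutton, Quarry}: 51 + 50 = 101
  … (15 splits in total)
Best: vehicle 1 Upland → Vale → Upland = 20; vehicle 2 Upland → Oak → Quarry → Sutton → Milton → Upland = 54; combined 74.

74 min — the smallest possible combined total.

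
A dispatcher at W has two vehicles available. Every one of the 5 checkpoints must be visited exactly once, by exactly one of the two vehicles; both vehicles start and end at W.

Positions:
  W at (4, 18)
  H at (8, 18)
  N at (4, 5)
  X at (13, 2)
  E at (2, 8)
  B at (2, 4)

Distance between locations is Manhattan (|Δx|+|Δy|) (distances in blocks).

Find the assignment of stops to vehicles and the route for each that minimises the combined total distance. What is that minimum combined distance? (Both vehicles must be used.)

There are 2^4 − 1 = 15 ways to divide the 5 stops into two non-empty groups. For each, the best each vehicle can do is its own shortest tour through its group:
  {H} + {N, X, E, B}: 8 + 54 = 62
  {N} + {H, X, E, B}: 26 + 54 = 80
  {H, N} + {X, E, B}: 34 + 54 = 88
  {X} + {H, N, E, B}: 50 + 40 = 90
  {H, X} + {N, E, B}: 50 + 32 = 82
  {N, X} + {H, E, B}: 50 + 40 = 90
  … (15 splits in total)
Best: vehicle 1 W → H → W = 8; vehicle 2 W → N → X → B → E → W = 54; combined 62.

62 blocks — the smallest possible combined total.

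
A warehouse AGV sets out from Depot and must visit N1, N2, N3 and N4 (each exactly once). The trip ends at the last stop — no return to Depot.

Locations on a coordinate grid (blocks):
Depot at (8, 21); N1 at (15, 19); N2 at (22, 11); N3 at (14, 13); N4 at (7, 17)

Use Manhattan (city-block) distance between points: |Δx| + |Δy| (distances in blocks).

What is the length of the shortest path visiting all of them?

There are 4! = 24 possible orderings.
Depot → N1 → N2 → N3 → N4: 9+15+10+11 = 45
Depot → N1 → N2 → N4 → N3: 9+15+21+11 = 56
Depot → N1 → N3 → N2 → N4: 9+7+10+21 = 47
Depot → N1 → N3 → N4 → N2: 9+7+11+21 = 48
Depot → N1 → N4 → N2 → N3: 9+10+21+10 = 50
Depot → N1 → N4 → N3 → N2: 9+10+11+10 = 40
Depot → N2 → N1 → N3 → N4: 24+15+7+11 = 57
Depot → N2 → N1 → N4 → N3: 24+15+10+11 = 60
Depot → N2 → N3 → N1 → N4: 24+10+7+10 = 51
Depot → N2 → N3 → N4 → N1: 24+10+11+10 = 55
Depot → N2 → N4 → N1 → N3: 24+21+10+7 = 62
Depot → N2 → N4 → N3 → N1: 24+21+11+7 = 63
Depot → N3 → N1 → N2 → N4: 14+7+15+21 = 57
Depot → N3 → N1 → N4 → N2: 14+7+10+21 = 52
… (10 more)
Depot → N4 → N1 → N3 → N2: 5+10+7+10 = 32  ← best
The minimum is 32.
One shortest path: Depot → N4 → N1 → N3 → N2.

32 blocks — the minimum one-way total.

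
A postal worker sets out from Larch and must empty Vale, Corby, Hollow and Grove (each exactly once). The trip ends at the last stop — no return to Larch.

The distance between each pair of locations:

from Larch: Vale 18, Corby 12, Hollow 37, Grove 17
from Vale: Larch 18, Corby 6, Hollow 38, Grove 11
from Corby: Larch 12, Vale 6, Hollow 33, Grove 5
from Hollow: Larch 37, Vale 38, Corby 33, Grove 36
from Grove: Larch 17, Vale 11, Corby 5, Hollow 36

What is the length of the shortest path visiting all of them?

Minimum one-way distance = 65.

There are 4! = 24 possible orderings.
Larch→Vale→Corby→Hollow→Grove: 18+6+33+36 = 93
Larch→Vale→Corby→Grove→Hollow: 18+6+5+36 = 65
Larch→Vale→Hollow→Corby→Grove: 18+38+33+5 = 94
Larch→Vale→Hollow→Grove→Corby: 18+38+36+5 = 97
Larch→Vale→Grove→Corby→Hollow: 18+11+5+33 = 67
Larch→Vale→Grove→Hollow→Corby: 18+11+36+33 = 98
Larch→Corby→Vale→Hollow→Grove: 12+6+38+36 = 92
Larch→Corby→Vale→Grove→Hollow: 12+6+11+36 = 65
Larch→Corby→Hollow→Vale→Grove: 12+33+38+11 = 94
Larch→Corby→Hollow→Grove→Vale: 12+33+36+11 = 92
Larch→Corby→Grove→Vale→Hollow: 12+5+11+38 = 66
Larch→Corby→Grove→Hollow→Vale: 12+5+36+38 = 91
Larch→Hollow→Vale→Corby→Grove: 37+38+6+5 = 86
Larch→Hollow→Vale→Grove→Corby: 37+38+11+5 = 91
… (10 more)
The minimum is 65.
One shortest path: Larch → Vale → Corby → Grove → Hollow.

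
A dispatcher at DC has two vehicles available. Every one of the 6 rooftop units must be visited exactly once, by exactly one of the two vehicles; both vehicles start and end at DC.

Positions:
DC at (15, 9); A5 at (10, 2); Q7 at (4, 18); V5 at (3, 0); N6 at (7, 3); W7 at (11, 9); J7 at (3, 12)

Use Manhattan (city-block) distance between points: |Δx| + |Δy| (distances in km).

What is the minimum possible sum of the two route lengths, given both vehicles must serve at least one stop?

Minimum combined distance: 70 km.

There are 2^5 − 1 = 31 ways to divide the 6 stops into two non-empty groups. For each, the best each vehicle can do is its own shortest tour through its group:
  {A5} + {Q7, V5, N6, W7, J7}: 24 + 60 = 84
  {Q7} + {A5, V5, N6, W7, J7}: 40 + 50 = 90
  {A5, Q7} + {V5, N6, W7, J7}: 54 + 48 = 102
  {V5} + {A5, Q7, N6, W7, J7}: 42 + 56 = 98
  {A5, V5} + {Q7, N6, W7, J7}: 42 + 54 = 96
  {Q7, V5} + {A5, N6, W7, J7}: 60 + 44 = 104
  … (31 splits in total)
  {W7} + {A5, Q7, V5, N6, J7}: 8 + 62 = 70  ← best
Best: vehicle 1 DC → W7 → DC = 8; vehicle 2 DC → A5 → N6 → V5 → J7 → Q7 → DC = 62; combined 70.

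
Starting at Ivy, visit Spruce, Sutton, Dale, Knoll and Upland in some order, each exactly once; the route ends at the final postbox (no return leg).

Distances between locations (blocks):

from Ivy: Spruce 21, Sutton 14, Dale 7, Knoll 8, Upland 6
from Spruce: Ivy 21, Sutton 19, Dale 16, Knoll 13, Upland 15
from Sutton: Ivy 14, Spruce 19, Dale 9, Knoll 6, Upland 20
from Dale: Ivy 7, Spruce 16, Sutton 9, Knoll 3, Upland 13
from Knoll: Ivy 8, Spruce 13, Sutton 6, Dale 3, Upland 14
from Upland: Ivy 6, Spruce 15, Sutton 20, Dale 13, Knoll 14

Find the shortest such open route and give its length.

There are 5! = 120 possible orderings.
Ivy → Spruce → Sutton → Dale → Knoll → Upland: 21+19+9+3+14 = 66
Ivy → Spruce → Sutton → Dale → Upland → Knoll: 21+19+9+13+14 = 76
Ivy → Spruce → Sutton → Knoll → Dale → Upland: 21+19+6+3+13 = 62
Ivy → Spruce → Sutton → Knoll → Upland → Dale: 21+19+6+14+13 = 73
Ivy → Spruce → Sutton → Upland → Dale → Knoll: 21+19+20+13+3 = 76
Ivy → Spruce → Sutton → Upland → Knoll → Dale: 21+19+20+14+3 = 77
Ivy → Spruce → Dale → Sutton → Knoll → Upland: 21+16+9+6+14 = 66
Ivy → Spruce → Dale → Sutton → Upland → Knoll: 21+16+9+20+14 = 80
Ivy → Spruce → Dale → Knoll → Sutton → Upland: 21+16+3+6+20 = 66
Ivy → Spruce → Dale → Knoll → Upland → Sutton: 21+16+3+14+20 = 74
Ivy → Spruce → Dale → Upland → Sutton → Knoll: 21+16+13+20+6 = 76
Ivy → Spruce → Dale → Upland → Knoll → Sutton: 21+16+13+14+6 = 70
Ivy → Spruce → Knoll → Sutton → Dale → Upland: 21+13+6+9+13 = 62
Ivy → Spruce → Knoll → Sutton → Upland → Dale: 21+13+6+20+13 = 73
… (106 more)
Ivy → Upland → Spruce → Dale → Knoll → Sutton: 6+15+16+3+6 = 46  ← best
The minimum is 46.
One shortest path: Ivy → Upland → Spruce → Dale → Knoll → Sutton.

46 blocks — the minimum one-way total.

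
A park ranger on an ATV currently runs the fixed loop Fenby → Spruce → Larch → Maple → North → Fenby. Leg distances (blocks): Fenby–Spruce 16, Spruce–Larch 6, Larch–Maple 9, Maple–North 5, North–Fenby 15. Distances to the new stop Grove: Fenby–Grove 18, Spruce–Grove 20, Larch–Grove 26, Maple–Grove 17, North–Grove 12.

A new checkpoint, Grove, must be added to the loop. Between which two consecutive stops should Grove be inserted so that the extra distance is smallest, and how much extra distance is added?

+15 blocks — insert Grove between North and Fenby.

Insertion cost between consecutive stops i–j is d(i,Grove) + d(Grove,j) − d(i,j):
  between Fenby and Spruce: 18 + 20 − 16 = 22
  between Spruce and Larch: 20 + 26 − 6 = 40
  between Larch and Maple: 26 + 17 − 9 = 34
  between Maple and North: 17 + 12 − 5 = 24
  between North and Fenby: 12 + 18 − 15 = 15
Cheapest insertion is between North and Fenby, adding 15.
New total = 51 + 15 = 66.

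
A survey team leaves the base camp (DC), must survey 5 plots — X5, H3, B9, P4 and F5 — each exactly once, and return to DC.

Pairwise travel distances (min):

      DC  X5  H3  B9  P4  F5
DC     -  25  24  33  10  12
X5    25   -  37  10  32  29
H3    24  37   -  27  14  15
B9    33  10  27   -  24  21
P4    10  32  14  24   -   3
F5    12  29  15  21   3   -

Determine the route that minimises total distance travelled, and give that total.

Shortest round trip = 90 min.

There are 60 distinct closed tours to check (reversals are equivalent).
DC → X5 → H3 → B9 → P4 → F5 → DC: 25+37+27+24+3+12 = 128
DC → X5 → H3 → B9 → F5 → P4 → DC: 25+37+27+21+3+10 = 123
DC → X5 → H3 → P4 → B9 → F5 → DC: 25+37+14+24+21+12 = 133
DC → X5 → H3 → P4 → F5 → B9 → DC: 25+37+14+3+21+33 = 133
DC → X5 → H3 → F5 → B9 → P4 → DC: 25+37+15+21+24+10 = 132
DC → X5 → H3 → F5 → P4 → B9 → DC: 25+37+15+3+24+33 = 137
DC → X5 → B9 → H3 → P4 → F5 → DC: 25+10+27+14+3+12 = 91
DC → X5 → B9 → H3 → F5 → P4 → DC: 25+10+27+15+3+10 = 90
DC → X5 → B9 → P4 → H3 → F5 → DC: 25+10+24+14+15+12 = 100
DC → X5 → B9 → P4 → F5 → H3 → DC: 25+10+24+3+15+24 = 101
DC → X5 → B9 → F5 → H3 → P4 → DC: 25+10+21+15+14+10 = 95
DC → X5 → B9 → F5 → P4 → H3 → DC: 25+10+21+3+14+24 = 97
DC → X5 → P4 → H3 → B9 → F5 → DC: 25+32+14+27+21+12 = 131
DC → X5 → P4 → H3 → F5 → B9 → DC: 25+32+14+15+21+33 = 140
… (46 more)
The minimum is 90.
One optimal route: DC → X5 → B9 → H3 → F5 → P4 → DC (or its reverse).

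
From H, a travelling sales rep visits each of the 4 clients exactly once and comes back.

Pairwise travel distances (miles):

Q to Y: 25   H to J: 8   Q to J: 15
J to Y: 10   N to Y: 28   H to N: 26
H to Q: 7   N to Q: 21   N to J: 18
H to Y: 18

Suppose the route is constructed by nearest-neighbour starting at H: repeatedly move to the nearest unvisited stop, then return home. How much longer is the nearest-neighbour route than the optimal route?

12 miles longer than the optimal tour.

From H: Q=7, J=8, Y=18, N=26 → choose Q (7).
From Q: J=15, N=21, Y=25 → choose J (15).
From J: Y=10, N=18 → choose Y (10).
From Y: N=28 → choose N (28).
NN route H → Q → J → Y → N → H costs 86.
Optimal: H → Q → N → J → Y → H costs 74 (by enumerating all 12 distinct tours).
Excess = 86 − 74 = 12.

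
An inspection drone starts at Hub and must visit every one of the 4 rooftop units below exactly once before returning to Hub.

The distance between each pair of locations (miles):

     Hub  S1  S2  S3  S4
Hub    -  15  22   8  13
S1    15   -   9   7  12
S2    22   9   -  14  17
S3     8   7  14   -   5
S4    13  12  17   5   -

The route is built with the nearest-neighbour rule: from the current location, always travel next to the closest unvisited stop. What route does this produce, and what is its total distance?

Total distance 56 miles via the nearest-neighbour route Hub → S3 → S4 → S1 → S2 → Hub.

From Hub: distances to unvisited — S3=8, S4=13, S1=15, S2=22. Nearest is S3 (8).
From S3: distances to unvisited — S4=5, S1=7, S2=14. Nearest is S4 (5).
From S4: distances to unvisited — S1=12, S2=17. Nearest is S1 (12).
From S1: distances to unvisited — S2=9. Nearest is S2 (9).
Return S2→Hub: 22.
Total = 8 + 5 + 12 + 9 + 22 = 56.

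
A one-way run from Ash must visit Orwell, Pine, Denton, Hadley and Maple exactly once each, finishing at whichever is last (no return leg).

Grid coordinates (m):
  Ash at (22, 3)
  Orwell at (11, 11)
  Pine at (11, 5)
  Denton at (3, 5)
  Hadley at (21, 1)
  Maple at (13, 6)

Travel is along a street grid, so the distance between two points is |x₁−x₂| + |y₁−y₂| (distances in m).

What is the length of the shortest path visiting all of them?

Minimum one-way distance = 37 m.

There are 5! = 120 possible orderings.
Ash → Orwell → Pine → Denton → Hadley → Maple: 19+6+8+22+13 = 68
Ash → Orwell → Pine → Denton → Maple → Hadley: 19+6+8+11+13 = 57
Ash → Orwell → Pine → Hadley → Denton → Maple: 19+6+14+22+11 = 72
Ash → Orwell → Pine → Hadley → Maple → Denton: 19+6+14+13+11 = 63
Ash → Orwell → Pine → Maple → Denton → Hadley: 19+6+3+11+22 = 61
Ash → Orwell → Pine → Maple → Hadley → Denton: 19+6+3+13+22 = 63
Ash → Orwell → Denton → Pine → Hadley → Maple: 19+14+8+14+13 = 68
Ash → Orwell → Denton → Pine → Maple → Hadley: 19+14+8+3+13 = 57
Ash → Orwell → Denton → Hadley → Pine → Maple: 19+14+22+14+3 = 72
Ash → Orwell → Denton → Hadley → Maple → Pine: 19+14+22+13+3 = 71
Ash → Orwell → Denton → Maple → Pine → Hadley: 19+14+11+3+14 = 61
Ash → Orwell → Denton → Maple → Hadley → Pine: 19+14+11+13+14 = 71
Ash → Orwell → Hadley → Pine → Denton → Maple: 19+20+14+8+11 = 72
Ash → Orwell → Hadley → Pine → Maple → Denton: 19+20+14+3+11 = 67
… (106 more)
Ash → Hadley → Maple → Orwell → Pine → Denton: 3+13+7+6+8 = 37  ← best
The minimum is 37.
One shortest path: Ash → Hadley → Maple → Orwell → Pine → Denton.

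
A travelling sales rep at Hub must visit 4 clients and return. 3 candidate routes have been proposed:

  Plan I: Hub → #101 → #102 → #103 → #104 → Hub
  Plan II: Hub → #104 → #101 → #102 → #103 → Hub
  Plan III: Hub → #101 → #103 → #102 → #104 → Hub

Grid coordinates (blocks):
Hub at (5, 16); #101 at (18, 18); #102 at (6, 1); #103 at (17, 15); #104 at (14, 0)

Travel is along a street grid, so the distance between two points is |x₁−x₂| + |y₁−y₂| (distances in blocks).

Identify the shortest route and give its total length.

Shortest is Plan III, total 78 blocks.

Plan I: 15 + 29 + 25 + 18 + 25 = 112
Plan II: 25 + 22 + 29 + 25 + 13 = 114
Plan III: 15 + 4 + 25 + 9 + 25 = 78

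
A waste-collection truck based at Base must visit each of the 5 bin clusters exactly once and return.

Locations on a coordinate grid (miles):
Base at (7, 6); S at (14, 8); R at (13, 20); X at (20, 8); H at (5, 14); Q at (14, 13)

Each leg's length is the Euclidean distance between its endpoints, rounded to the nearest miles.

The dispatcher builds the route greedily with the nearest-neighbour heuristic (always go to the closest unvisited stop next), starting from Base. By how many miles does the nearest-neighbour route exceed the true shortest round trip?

From Base: S=7, H=8, Q=10, X=13, R=15 → choose S (7).
From S: Q=5, X=6, H=11, R=12 → choose Q (5).
From Q: R=7, X=8, H=9 → choose R (7).
From R: H=10, X=14 → choose H (10).
From H: X=16 → choose X (16).
NN route Base → S → Q → R → H → X → Base costs 58.
Optimal: Base → S → X → Q → R → H → Base costs 46 (by enumerating all 60 distinct tours).
Excess = 58 − 46 = 12.

12 miles longer than the optimal tour.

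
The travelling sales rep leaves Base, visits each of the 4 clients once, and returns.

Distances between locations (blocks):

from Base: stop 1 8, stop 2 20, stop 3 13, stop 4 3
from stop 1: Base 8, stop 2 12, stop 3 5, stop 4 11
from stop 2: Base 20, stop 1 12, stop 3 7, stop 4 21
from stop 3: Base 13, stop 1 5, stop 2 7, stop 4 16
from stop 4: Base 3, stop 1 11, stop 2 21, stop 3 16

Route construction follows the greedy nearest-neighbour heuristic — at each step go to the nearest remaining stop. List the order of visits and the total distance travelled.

46 blocks along Base → stop 4 → stop 1 → stop 3 → stop 2 → Base.

At Base the remaining stops are stop 4 3, stop 1 8, stop 3 13, stop 2 20; go to stop 4.
At stop 4 the remaining stops are stop 1 11, stop 3 16, stop 2 21; go to stop 1.
At stop 1 the remaining stops are stop 3 5, stop 2 12; go to stop 3.
At stop 3 the remaining stops are stop 2 7; go to stop 2.
Return stop 2→Base: 20.
Total = 3 + 11 + 5 + 7 + 20 = 46.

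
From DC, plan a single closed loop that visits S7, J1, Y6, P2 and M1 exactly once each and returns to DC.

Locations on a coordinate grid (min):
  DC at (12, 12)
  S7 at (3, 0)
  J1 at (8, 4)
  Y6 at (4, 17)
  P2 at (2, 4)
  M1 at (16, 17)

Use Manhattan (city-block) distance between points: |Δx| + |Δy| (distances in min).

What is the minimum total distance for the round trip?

62 min — the shortest possible round trip.

With 5 stops there are 5!/2 = 60 distinct round trips (a route and its reverse cost the same).
DC→S7→J1→Y6→P2→M1→DC: 21+9+17+15+27+9 = 98
DC→S7→J1→Y6→M1→P2→DC: 21+9+17+12+27+18 = 104
DC→S7→J1→P2→Y6→M1→DC: 21+9+6+15+12+9 = 72
DC→S7→J1→P2→M1→Y6→DC: 21+9+6+27+12+13 = 88
DC→S7→J1→M1→Y6→P2→DC: 21+9+21+12+15+18 = 96
DC→S7→J1→M1→P2→Y6→DC: 21+9+21+27+15+13 = 106
DC→S7→Y6→J1→P2→M1→DC: 21+18+17+6+27+9 = 98
DC→S7→Y6→J1→M1→P2→DC: 21+18+17+21+27+18 = 122
DC→S7→Y6→P2→J1→M1→DC: 21+18+15+6+21+9 = 90
DC→S7→Y6→P2→M1→J1→DC: 21+18+15+27+21+12 = 114
DC→S7→Y6→M1→J1→P2→DC: 21+18+12+21+6+18 = 96
DC→S7→Y6→M1→P2→J1→DC: 21+18+12+27+6+12 = 96
DC→S7→P2→J1→Y6→M1→DC: 21+5+6+17+12+9 = 70
DC→S7→P2→J1→M1→Y6→DC: 21+5+6+21+12+13 = 78
… (46 more)
DC→J1→S7→P2→Y6→M1→DC: 12+9+5+15+12+9 = 62  ← best
The minimum is 62.
One optimal route: DC → J1 → S7 → P2 → Y6 → M1 → DC (or its reverse).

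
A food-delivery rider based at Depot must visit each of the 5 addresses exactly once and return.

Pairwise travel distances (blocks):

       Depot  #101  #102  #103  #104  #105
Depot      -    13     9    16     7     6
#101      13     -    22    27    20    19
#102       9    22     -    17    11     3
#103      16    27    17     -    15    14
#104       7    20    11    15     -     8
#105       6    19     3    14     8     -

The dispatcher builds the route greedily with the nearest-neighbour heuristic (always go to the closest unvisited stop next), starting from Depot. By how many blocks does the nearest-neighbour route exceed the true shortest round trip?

1 blocks longer than the optimal tour.

From Depot: #105=6, #104=7, #102=9, #101=13, #103=16 → choose #105 (6).
From #105: #102=3, #104=8, #103=14, #101=19 → choose #102 (3).
From #102: #104=11, #103=17, #101=22 → choose #104 (11).
From #104: #103=15, #101=20 → choose #103 (15).
From #103: #101=27 → choose #101 (27).
NN route Depot → #105 → #102 → #104 → #103 → #101 → Depot costs 75.
Optimal: Depot → #101 → #102 → #105 → #103 → #104 → Depot costs 74 (by enumerating all 60 distinct tours).
Excess = 75 − 74 = 1.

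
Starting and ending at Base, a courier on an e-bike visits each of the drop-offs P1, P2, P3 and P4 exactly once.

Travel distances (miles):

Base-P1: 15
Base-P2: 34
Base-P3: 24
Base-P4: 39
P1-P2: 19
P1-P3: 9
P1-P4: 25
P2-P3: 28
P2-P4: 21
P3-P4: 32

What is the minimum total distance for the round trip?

With 4 stops there are 4!/2 = 12 distinct round trips (a route and its reverse cost the same).
Base - P1 - P2 - P3 - P4 - Base: 15+19+28+32+39 = 133
Base - P1 - P2 - P4 - P3 - Base: 15+19+21+32+24 = 111
Base - P1 - P3 - P2 - P4 - Base: 15+9+28+21+39 = 112
Base - P1 - P3 - P4 - P2 - Base: 15+9+32+21+34 = 111
Base - P1 - P4 - P2 - P3 - Base: 15+25+21+28+24 = 113
Base - P1 - P4 - P3 - P2 - Base: 15+25+32+28+34 = 134
Base - P2 - P1 - P3 - P4 - Base: 34+19+9+32+39 = 133
Base - P2 - P1 - P4 - P3 - Base: 34+19+25+32+24 = 134
Base - P2 - P3 - P1 - P4 - Base: 34+28+9+25+39 = 135
Base - P2 - P4 - P1 - P3 - Base: 34+21+25+9+24 = 113
Base - P3 - P1 - P2 - P4 - Base: 24+9+19+21+39 = 112
Base - P3 - P2 - P1 - P4 - Base: 24+28+19+25+39 = 135
The minimum is 111.
One optimal route: Base → P1 → P2 → P4 → P3 → Base (or its reverse).

Shortest round trip = 111 miles.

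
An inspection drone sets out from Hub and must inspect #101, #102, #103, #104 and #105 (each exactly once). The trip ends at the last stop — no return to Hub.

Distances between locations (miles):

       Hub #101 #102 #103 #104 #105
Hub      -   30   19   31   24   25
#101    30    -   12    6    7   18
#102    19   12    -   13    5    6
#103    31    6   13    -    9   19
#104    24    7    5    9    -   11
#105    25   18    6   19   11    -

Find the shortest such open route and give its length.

There are 5! = 120 possible orderings.
Hub - #101 - #102 - #103 - #104 - #105: 30+12+13+9+11 = 75
Hub - #101 - #102 - #103 - #105 - #104: 30+12+13+19+11 = 85
Hub - #101 - #102 - #104 - #103 - #105: 30+12+5+9+19 = 75
Hub - #101 - #102 - #104 - #105 - #103: 30+12+5+11+19 = 77
Hub - #101 - #102 - #105 - #103 - #104: 30+12+6+19+9 = 76
Hub - #101 - #102 - #105 - #104 - #103: 30+12+6+11+9 = 68
Hub - #101 - #103 - #102 - #104 - #105: 30+6+13+5+11 = 65
Hub - #101 - #103 - #102 - #105 - #104: 30+6+13+6+11 = 66
Hub - #101 - #103 - #104 - #102 - #105: 30+6+9+5+6 = 56
Hub - #101 - #103 - #104 - #105 - #102: 30+6+9+11+6 = 62
Hub - #101 - #103 - #105 - #102 - #104: 30+6+19+6+5 = 66
Hub - #101 - #103 - #105 - #104 - #102: 30+6+19+11+5 = 71
Hub - #101 - #104 - #102 - #103 - #105: 30+7+5+13+19 = 74
Hub - #101 - #104 - #102 - #105 - #103: 30+7+5+6+19 = 67
… (106 more)
Hub - #102 - #105 - #104 - #101 - #103: 19+6+11+7+6 = 49  ← best
The minimum is 49.
One shortest path: Hub → #102 → #105 → #104 → #101 → #103.

49 miles — the minimum one-way total.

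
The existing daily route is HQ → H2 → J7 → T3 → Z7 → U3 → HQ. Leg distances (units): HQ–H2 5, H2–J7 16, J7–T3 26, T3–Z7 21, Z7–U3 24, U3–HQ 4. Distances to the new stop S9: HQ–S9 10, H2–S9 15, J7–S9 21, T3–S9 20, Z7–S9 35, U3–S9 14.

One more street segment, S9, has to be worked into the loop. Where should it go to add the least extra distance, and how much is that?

Insertion cost between consecutive stops i–j is d(i,S9) + d(S9,j) − d(i,j):
  between HQ and H2: 10 + 15 − 5 = 20
  between H2 and J7: 15 + 21 − 16 = 20
  between J7 and T3: 21 + 20 − 26 = 15
  between T3 and Z7: 20 + 35 − 21 = 34
  between Z7 and U3: 35 + 14 − 24 = 25
  between U3 and HQ: 14 + 10 − 4 = 20
Cheapest insertion is between J7 and T3, adding 15.
New total = 96 + 15 = 111.

+15 — insert S9 between J7 and T3.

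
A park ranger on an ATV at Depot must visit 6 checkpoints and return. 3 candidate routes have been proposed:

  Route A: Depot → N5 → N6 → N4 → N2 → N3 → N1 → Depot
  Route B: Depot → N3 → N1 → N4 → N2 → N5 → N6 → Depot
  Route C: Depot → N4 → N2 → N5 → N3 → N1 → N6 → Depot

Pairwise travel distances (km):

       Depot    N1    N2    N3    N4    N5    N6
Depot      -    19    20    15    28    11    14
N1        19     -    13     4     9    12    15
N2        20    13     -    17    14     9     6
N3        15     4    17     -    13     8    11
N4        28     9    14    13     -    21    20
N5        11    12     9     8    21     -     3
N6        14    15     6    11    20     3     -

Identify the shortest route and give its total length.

Route A: 11 + 3 + 20 + 14 + 17 + 4 + 19 = 88
Route B: 15 + 4 + 9 + 14 + 9 + 3 + 14 = 68
Route C: 28 + 14 + 9 + 8 + 4 + 15 + 14 = 92

Shortest is Route B, total 68 km.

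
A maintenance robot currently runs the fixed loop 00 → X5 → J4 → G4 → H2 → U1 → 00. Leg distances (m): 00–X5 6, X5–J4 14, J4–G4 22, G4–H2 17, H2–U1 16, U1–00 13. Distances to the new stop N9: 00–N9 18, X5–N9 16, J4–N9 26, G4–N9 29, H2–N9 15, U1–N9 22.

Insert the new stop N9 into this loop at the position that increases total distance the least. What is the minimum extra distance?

Minimum extra distance: 21 m, inserting N9 between H2 and U1.

Insertion cost between consecutive stops i–j is d(i,N9) + d(N9,j) − d(i,j):
  between 00 and X5: 18 + 16 − 6 = 28
  between X5 and J4: 16 + 26 − 14 = 28
  between J4 and G4: 26 + 29 − 22 = 33
  between G4 and H2: 29 + 15 − 17 = 27
  between H2 and U1: 15 + 22 − 16 = 21
  between U1 and 00: 22 + 18 − 13 = 27
Cheapest insertion is between H2 and U1, adding 21.
New total = 88 + 21 = 109.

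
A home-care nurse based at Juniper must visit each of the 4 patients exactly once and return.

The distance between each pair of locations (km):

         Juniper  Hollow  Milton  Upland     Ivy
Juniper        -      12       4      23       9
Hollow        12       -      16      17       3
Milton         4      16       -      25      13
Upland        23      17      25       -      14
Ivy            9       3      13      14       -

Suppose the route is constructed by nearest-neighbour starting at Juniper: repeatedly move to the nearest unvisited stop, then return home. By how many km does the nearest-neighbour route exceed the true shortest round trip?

Juniper: Milton=4, Ivy=9, Hollow=12, Upland=23 ⇒ Milton
Milton: Ivy=13, Hollow=16, Upland=25 ⇒ Ivy
Ivy: Hollow=3, Upland=14 ⇒ Hollow
Hollow: Upland=17 ⇒ Upland
NN route Juniper → Milton → Ivy → Hollow → Upland → Juniper costs 60.
Optimal: Juniper → Hollow → Ivy → Upland → Milton → Juniper costs 58 (by enumerating all 12 distinct tours).
Excess = 60 − 58 = 2.

2 km longer than the optimal tour.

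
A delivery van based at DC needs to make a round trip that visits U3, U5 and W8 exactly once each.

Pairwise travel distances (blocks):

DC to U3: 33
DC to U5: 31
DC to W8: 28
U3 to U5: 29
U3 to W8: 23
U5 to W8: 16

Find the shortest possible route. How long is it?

DC→U3→U5→W8→DC: 33+29+16+28 = 106
DC→U3→W8→U5→DC: 33+23+16+31 = 103
DC→U5→U3→W8→DC: 31+29+23+28 = 111
The minimum is 103.
One optimal route: DC → U3 → W8 → U5 → DC (or its reverse).

Minimum total distance: 103 blocks.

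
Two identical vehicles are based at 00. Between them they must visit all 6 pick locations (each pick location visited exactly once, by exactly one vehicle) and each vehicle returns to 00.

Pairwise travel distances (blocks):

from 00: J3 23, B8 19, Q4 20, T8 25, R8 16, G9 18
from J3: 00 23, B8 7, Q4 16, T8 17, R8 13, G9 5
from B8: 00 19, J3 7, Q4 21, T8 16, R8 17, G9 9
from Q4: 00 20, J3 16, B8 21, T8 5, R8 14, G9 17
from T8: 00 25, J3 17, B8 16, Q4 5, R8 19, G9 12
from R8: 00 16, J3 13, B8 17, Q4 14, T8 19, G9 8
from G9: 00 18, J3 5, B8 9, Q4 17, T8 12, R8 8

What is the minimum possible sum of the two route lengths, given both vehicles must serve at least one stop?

Try each way of splitting the stops between the two vehicles (each non-empty) and, for each split, find the best tour for each vehicle:
  {J3} + {B8, Q4, T8, R8, G9}: 46 + 74 = 120
  {B8} + {J3, Q4, T8, R8, G9}: 38 + 71 = 109
  {J3, B8} + {Q4, T8, R8, G9}: 49 + 61 = 110
  {Q4} + {J3, B8, T8, R8, G9}: 40 + 77 = 117
  {J3, Q4} + {B8, T8, R8, G9}: 59 + 71 = 130
  {B8, Q4} + {J3, T8, R8, G9}: 60 + 71 = 131
  … (31 splits in total)
  {R8} + {J3, B8, Q4, T8, G9}: 32 + 68 = 100  ← best
Best: vehicle 1 00 → R8 → 00 = 32; vehicle 2 00 → B8 → J3 → G9 → T8 → Q4 → 00 = 68; combined 100.

100 blocks — the smallest possible combined total.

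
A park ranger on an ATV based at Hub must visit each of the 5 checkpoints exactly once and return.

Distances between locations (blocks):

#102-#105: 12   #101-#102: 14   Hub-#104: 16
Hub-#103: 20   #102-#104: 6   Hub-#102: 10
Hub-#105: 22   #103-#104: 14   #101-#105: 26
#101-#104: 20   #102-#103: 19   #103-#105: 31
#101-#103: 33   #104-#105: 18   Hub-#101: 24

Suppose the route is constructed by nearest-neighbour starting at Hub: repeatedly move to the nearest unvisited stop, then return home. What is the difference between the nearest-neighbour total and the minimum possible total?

Excess over optimum: 9 blocks.

Hub: #102=10, #104=16, #103=20, #105=22, #101=24 ⇒ #102
#102: #104=6, #105=12, #101=14, #103=19 ⇒ #104
#104: #103=14, #105=18, #101=20 ⇒ #103
#103: #105=31, #101=33 ⇒ #105
#105: #101=26 ⇒ #101
NN route Hub → #102 → #104 → #103 → #105 → #101 → Hub costs 111.
Optimal: Hub → #101 → #102 → #105 → #104 → #103 → Hub costs 102 (by enumerating all 60 distinct tours).
Excess = 111 − 102 = 9.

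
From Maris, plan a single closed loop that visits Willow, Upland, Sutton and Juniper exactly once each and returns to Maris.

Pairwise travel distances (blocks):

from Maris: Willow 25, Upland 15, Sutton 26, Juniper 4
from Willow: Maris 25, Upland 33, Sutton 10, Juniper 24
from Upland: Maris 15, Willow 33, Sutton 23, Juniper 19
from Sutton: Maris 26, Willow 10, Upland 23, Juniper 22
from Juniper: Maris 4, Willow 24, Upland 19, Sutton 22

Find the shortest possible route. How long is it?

Shortest round trip = 76 blocks.

There are 12 distinct closed tours to check (reversals are equivalent).
Maris-Willow-Upland-Sutton-Juniper-Maris: 25+33+23+22+4 = 107
Maris-Willow-Upland-Juniper-Sutton-Maris: 25+33+19+22+26 = 125
Maris-Willow-Sutton-Upland-Juniper-Maris: 25+10+23+19+4 = 81
Maris-Willow-Sutton-Juniper-Upland-Maris: 25+10+22+19+15 = 91
Maris-Willow-Juniper-Upland-Sutton-Maris: 25+24+19+23+26 = 117
Maris-Willow-Juniper-Sutton-Upland-Maris: 25+24+22+23+15 = 109
Maris-Upland-Willow-Sutton-Juniper-Maris: 15+33+10+22+4 = 84
Maris-Upland-Willow-Juniper-Sutton-Maris: 15+33+24+22+26 = 120
Maris-Upland-Sutton-Willow-Juniper-Maris: 15+23+10+24+4 = 76
Maris-Upland-Juniper-Willow-Sutton-Maris: 15+19+24+10+26 = 94
Maris-Sutton-Willow-Upland-Juniper-Maris: 26+10+33+19+4 = 92
Maris-Sutton-Upland-Willow-Juniper-Maris: 26+23+33+24+4 = 110
The minimum is 76.
One optimal route: Maris → Upland → Sutton → Willow → Juniper → Maris (or its reverse).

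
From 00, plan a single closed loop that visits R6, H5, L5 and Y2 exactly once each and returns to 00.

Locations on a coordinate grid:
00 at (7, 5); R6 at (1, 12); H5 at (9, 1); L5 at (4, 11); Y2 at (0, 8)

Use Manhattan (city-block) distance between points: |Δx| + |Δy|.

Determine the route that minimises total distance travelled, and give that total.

Shortest round trip = 40.

00 → R6 → H5 → L5 → Y2 → 00: 13+19+15+7+10 = 64
00 → R6 → H5 → Y2 → L5 → 00: 13+19+16+7+9 = 64
00 → R6 → L5 → H5 → Y2 → 00: 13+4+15+16+10 = 58
00 → R6 → L5 → Y2 → H5 → 00: 13+4+7+16+6 = 46
00 → R6 → Y2 → H5 → L5 → 00: 13+5+16+15+9 = 58
00 → R6 → Y2 → L5 → H5 → 00: 13+5+7+15+6 = 46
00 → H5 → R6 → L5 → Y2 → 00: 6+19+4+7+10 = 46
00 → H5 → R6 → Y2 → L5 → 00: 6+19+5+7+9 = 46
00 → H5 → L5 → R6 → Y2 → 00: 6+15+4+5+10 = 40
00 → H5 → Y2 → R6 → L5 → 00: 6+16+5+4+9 = 40
00 → L5 → R6 → H5 → Y2 → 00: 9+4+19+16+10 = 58
00 → L5 → H5 → R6 → Y2 → 00: 9+15+19+5+10 = 58
The minimum is 40.
One optimal route: 00 → H5 → L5 → R6 → Y2 → 00 (or its reverse).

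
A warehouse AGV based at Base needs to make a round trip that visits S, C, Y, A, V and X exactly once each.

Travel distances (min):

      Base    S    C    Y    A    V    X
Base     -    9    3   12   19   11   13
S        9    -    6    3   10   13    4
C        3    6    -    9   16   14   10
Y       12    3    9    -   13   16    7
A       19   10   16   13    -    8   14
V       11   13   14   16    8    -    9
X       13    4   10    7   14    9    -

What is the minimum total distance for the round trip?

Base → S → C → Y → A → V → X → Base: 9+6+9+13+8+9+13 = 67
Base → S → C → Y → A → X → V → Base: 9+6+9+13+14+9+11 = 71
Base → S → C → Y → V → A → X → Base: 9+6+9+16+8+14+13 = 75
Base → S → C → Y → V → X → A → Base: 9+6+9+16+9+14+19 = 82
Base → S → C → Y → X → A → V → Base: 9+6+9+7+14+8+11 = 64
Base → S → C → Y → X → V → A → Base: 9+6+9+7+9+8+19 = 67
Base → S → C → A → Y → V → X → Base: 9+6+16+13+16+9+13 = 82
Base → S → C → A → Y → X → V → Base: 9+6+16+13+7+9+11 = 71
… (352 more)
Base → C → S → Y → X → A → V → Base: 3+6+3+7+14+8+11 = 52  ← best
The minimum is 52.
One optimal route: Base → C → S → Y → X → A → V → Base (or its reverse).

52 min — the shortest possible round trip.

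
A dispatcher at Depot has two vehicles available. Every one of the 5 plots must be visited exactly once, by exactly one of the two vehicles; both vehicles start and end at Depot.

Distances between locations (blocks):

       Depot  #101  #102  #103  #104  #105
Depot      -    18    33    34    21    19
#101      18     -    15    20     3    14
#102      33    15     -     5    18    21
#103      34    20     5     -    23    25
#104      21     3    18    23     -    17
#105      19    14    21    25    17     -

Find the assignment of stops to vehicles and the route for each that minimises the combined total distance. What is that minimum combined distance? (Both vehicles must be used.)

Minimum combined distance: 116 blocks.

There are 2^4 − 1 = 15 ways to divide the 5 stops into two non-empty groups. For each, the best each vehicle can do is its own shortest tour through its group:
  {#101} + {#102, #103, #104, #105}: 36 + 88 = 124
  {#102} + {#101, #103, #104, #105}: 66 + 88 = 154
  {#101, #102} + {#103, #104, #105}: 66 + 88 = 154
  {#103} + {#101, #102, #104, #105}: 68 + 79 = 147
  {#101, #103} + {#102, #104, #105}: 72 + 79 = 151
  {#102, #103} + {#101, #104, #105}: 72 + 57 = 129
  … (15 splits in total)
  {#101, #102, #103, #104} + {#105}: 78 + 38 = 116  ← best
Best: vehicle 1 Depot → #101 → #104 → #102 → #103 → Depot = 78; vehicle 2 Depot → #105 → Depot = 38; combined 116.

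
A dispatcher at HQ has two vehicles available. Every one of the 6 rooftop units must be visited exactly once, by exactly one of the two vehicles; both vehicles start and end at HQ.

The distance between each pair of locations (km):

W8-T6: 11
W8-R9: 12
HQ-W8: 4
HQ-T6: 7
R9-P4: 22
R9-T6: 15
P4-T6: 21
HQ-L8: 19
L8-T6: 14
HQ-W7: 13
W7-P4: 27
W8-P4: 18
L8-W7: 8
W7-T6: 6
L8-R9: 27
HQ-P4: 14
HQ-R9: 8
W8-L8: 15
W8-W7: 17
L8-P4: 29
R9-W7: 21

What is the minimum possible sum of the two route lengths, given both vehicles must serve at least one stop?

84 km — the smallest possible combined total.

Try each way of splitting the stops between the two vehicles (each non-empty) and, for each split, find the best tour for each vehicle:
  {W8} + {L8, R9, W7, P4, T6}: 8 + 80 = 88
  {L8} + {W8, R9, W7, P4, T6}: 38 + 78 = 116
  {W8, L8} + {R9, W7, P4, T6}: 38 + 70 = 108
  {R9} + {W8, L8, W7, P4, T6}: 16 + 68 = 84
  {W8, R9} + {L8, W7, P4, T6}: 24 + 64 = 88
  {L8, R9} + {W8, W7, P4, T6}: 54 + 62 = 116
  … (31 splits in total)
Best: vehicle 1 HQ → R9 → HQ = 16; vehicle 2 HQ → W8 → L8 → W7 → T6 → P4 → HQ = 68; combined 84.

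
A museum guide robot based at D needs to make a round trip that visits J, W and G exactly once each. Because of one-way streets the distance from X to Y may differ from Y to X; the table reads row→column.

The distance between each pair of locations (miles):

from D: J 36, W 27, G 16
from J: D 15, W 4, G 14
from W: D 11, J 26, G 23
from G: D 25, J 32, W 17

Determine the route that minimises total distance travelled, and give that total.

63 miles — the shortest possible round trip.

D → J → W → G → D: 36+4+23+25 = 88
D → J → G → W → D: 36+14+17+11 = 78
D → W → J → G → D: 27+26+14+25 = 92
D → W → G → J → D: 27+23+32+15 = 97
D → G → J → W → D: 16+32+4+11 = 63
D → G → W → J → D: 16+17+26+15 = 74
The minimum is 63.
One optimal route: D → G → J → W → D.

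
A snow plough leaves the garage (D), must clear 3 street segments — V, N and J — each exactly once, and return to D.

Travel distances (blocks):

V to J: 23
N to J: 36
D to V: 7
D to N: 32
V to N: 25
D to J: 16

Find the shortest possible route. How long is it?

With 3 stops there are 3!/2 = 3 distinct round trips (a route and its reverse cost the same).
D→V→N→J→D: 7+25+36+16 = 84
D→V→J→N→D: 7+23+36+32 = 98
D→N→V→J→D: 32+25+23+16 = 96
The minimum is 84.
One optimal route: D → V → N → J → D (or its reverse).

Minimum total distance: 84 blocks.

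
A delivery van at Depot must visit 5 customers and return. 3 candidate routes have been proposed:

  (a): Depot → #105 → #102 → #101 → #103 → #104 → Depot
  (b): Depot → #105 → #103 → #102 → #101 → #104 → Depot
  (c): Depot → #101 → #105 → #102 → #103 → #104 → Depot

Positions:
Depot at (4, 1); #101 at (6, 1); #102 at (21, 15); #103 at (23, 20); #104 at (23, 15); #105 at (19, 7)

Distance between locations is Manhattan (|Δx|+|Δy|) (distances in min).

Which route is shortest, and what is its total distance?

Shortest is (c), total 76 min.

(a): 21 + 10 + 29 + 36 + 5 + 33 = 134
(b): 21 + 17 + 7 + 29 + 31 + 33 = 138
(c): 2 + 19 + 10 + 7 + 5 + 33 = 76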